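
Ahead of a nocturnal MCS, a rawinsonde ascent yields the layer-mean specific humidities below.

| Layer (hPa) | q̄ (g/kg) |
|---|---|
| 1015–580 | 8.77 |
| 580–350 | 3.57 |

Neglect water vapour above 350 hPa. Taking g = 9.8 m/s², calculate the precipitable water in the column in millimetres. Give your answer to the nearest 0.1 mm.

PW ≈ 47.3 mm

Precipitable water is the column-integrated vapour mass per unit area: PW = (1/g) Σ q̄ Δp, with q in kg/kg and Δp in Pa (1 kg/m² of water = 1 mm).
Layer 1015–580 hPa: Δp = 435 hPa = 43500 Pa, q̄ = 0.00877 kg/kg → 0.00877 × 43500 / 9.8 = 38.93 mm
Layer 580–350 hPa: Δp = 230 hPa = 23000 Pa, q̄ = 0.00357 kg/kg → 0.00357 × 23000 / 9.8 = 8.38 mm
PW = 38.93 + 8.38 = 47.31 ≈ 47.3 mm.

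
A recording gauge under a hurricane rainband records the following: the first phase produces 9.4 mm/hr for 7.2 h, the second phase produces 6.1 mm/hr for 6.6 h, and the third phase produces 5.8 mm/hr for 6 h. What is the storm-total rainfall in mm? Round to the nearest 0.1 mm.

total ≈ 142.7 mm

Total = Σ Rᵢ Δtᵢ = 9.4 × 7.2 + 6.1 × 6.6 + 5.8 × 6
      = 67.68 + 40.26 + 34.8 = 142.7 mm.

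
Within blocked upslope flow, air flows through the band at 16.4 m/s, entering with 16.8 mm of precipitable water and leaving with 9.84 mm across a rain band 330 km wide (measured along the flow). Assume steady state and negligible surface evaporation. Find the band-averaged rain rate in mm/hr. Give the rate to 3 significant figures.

Column moisture flux per unit crosswind length is F = V × PW.
Inflow: F_in = 16.4 × 16.8 = 275.52 mm·m/s
Outflow: F_out = 16.4 × 9.84 = 161.376 mm·m/s
Steady-state rate R = (F_in − F_out)/L = (275.52 − 161.376) / 330000 m = 3.459e-04 mm/s.
R = 3.459e-04 × 3600 = 1.25 mm/hr.

R ≈ 1.25 mm/hr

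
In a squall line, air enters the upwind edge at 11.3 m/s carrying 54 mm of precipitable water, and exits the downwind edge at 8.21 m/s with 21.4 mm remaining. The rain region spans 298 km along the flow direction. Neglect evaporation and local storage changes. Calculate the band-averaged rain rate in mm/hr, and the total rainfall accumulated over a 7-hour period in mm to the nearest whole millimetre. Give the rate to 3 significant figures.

R ≈ 5.25 mm/hr; total ≈ 37 mm

Column moisture flux per unit crosswind length is F = V × PW.
Inflow: F_in = 11.3 × 54 = 610.2 mm·m/s
Outflow: F_out = 8.21 × 21.4 = 175.694 mm·m/s
Steady-state rate R = (F_in − F_out)/L = (610.2 − 175.694) / 298000 m = 1.458e-03 mm/s.
R = 1.458e-03 × 3600 = 5.25 mm/hr.
Over 7 h: total = 5.25 × 7 = 36.75 ≈ 37 mm.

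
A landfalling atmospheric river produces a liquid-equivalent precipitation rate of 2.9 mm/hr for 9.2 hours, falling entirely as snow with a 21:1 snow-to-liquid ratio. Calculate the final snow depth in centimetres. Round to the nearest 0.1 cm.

Liquid-equivalent depth = 2.9 × 9.2 = 26.68 mm.
Snow depth = 26.68 mm × 21 = 560.28 mm = 56.0 cm.

snow depth ≈ 56.0 cm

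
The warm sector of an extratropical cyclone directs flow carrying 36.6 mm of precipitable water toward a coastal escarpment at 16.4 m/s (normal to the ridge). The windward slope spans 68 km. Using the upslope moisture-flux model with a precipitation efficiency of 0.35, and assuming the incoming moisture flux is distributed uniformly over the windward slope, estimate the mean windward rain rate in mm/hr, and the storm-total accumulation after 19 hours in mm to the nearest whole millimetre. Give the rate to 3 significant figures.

Incoming column moisture flux per unit ridge length: F = V × PW = 16.4 × 36.6 = 600.24 mm·m/s.
Spread over the 68 km slope with efficiency ε = 0.35: R = ε·F/W = 0.35 × 600.24 / 68000 m = 3.089e-03 mm/s.
R = 3.089e-03 × 3600 = 11.1 mm/hr.
Over 19 h: total = 11.1 × 19 = 210.9 ≈ 211 mm.

R ≈ 11.1 mm/hr; total ≈ 211 mm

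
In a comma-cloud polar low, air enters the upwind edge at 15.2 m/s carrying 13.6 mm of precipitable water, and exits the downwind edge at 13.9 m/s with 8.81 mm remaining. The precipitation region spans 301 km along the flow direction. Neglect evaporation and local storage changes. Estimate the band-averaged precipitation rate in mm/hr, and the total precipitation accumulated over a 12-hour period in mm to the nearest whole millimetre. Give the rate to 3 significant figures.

R ≈ 1.01 mm/hr; total ≈ 12 mm

Column moisture flux per unit crosswind length is F = V × PW.
Inflow: F_in = 15.2 × 13.6 = 206.72 mm·m/s
Outflow: F_out = 13.9 × 8.81 = 122.459 mm·m/s
Steady-state rate R = (F_in − F_out)/L = (206.72 − 122.459) / 301000 m = 2.799e-04 mm/s.
R = 2.799e-04 × 3600 = 1.01 mm/hr.
Over 12 h: total = 1.01 × 12 = 12.12 ≈ 12 mm.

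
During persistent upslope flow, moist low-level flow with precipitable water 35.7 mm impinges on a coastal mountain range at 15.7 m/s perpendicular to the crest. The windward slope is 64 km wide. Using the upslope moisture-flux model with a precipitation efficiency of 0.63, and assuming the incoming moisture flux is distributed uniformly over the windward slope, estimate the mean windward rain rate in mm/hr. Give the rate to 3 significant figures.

Incoming column moisture flux per unit ridge length: F = V × PW = 15.7 × 35.7 = 560.49 mm·m/s.
Spread over the 64 km slope with efficiency ε = 0.63: R = ε·F/W = 0.63 × 560.49 / 64000 m = 5.517e-03 mm/s.
R = 5.517e-03 × 3600 = 19.9 mm/hr.

R ≈ 19.9 mm/hr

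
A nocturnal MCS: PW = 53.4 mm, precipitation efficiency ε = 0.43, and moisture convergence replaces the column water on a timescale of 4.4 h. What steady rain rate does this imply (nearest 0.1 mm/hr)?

Each overturning extracts ε × PW = 0.43 × 53.4 = 22.962 mm.
Rate = ε·PW / τ = 22.962 / 4.4 h = 5.2 mm/hr.

R ≈ 5.2 mm/hr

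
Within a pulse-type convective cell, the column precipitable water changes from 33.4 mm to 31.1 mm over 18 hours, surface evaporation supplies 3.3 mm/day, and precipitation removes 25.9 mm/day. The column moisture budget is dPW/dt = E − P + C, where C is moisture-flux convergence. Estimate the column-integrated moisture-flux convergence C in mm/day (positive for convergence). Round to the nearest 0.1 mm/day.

C ≈ 19.5 mm/day

dPW/dt = (31.1 − 33.4) mm / (18/24 day) = -3.067 mm/day.
C = dPW/dt − E + P = (-3.067) − 3.3 + 25.9 = 19.5 mm/day.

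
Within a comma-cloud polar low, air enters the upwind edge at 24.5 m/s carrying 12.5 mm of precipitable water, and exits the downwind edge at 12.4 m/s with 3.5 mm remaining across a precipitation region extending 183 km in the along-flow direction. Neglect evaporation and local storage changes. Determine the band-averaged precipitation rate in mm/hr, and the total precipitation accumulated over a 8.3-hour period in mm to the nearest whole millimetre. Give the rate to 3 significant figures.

Column moisture flux per unit crosswind length is F = V × PW.
Inflow: F_in = 24.5 × 12.5 = 306.25 mm·m/s
Outflow: F_out = 12.4 × 3.5 = 43.4 mm·m/s
Steady-state rate R = (F_in − F_out)/L = (306.25 − 43.4) / 183000 m = 1.436e-03 mm/s.
R = 1.436e-03 × 3600 = 5.17 mm/hr.
Over 8.3 h: total = 5.17 × 8.3 = 42.911 ≈ 43 mm.

R ≈ 5.17 mm/hr; total ≈ 43 mm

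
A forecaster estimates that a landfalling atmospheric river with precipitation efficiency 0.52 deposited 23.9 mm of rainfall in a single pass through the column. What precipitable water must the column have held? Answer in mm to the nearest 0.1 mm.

PW = rainfall / ε = 23.9 / 0.52 = 46.0 mm.

PW ≈ 46.0 mm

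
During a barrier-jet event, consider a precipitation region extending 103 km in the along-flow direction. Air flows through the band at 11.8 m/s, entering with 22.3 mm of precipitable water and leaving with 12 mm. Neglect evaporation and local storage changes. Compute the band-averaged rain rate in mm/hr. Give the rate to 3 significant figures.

R ≈ 4.25 mm/hr

Column moisture flux per unit crosswind length is F = V × PW.
Inflow: F_in = 11.8 × 22.3 = 263.14 mm·m/s
Outflow: F_out = 11.8 × 12 = 141.6 mm·m/s
Steady-state rate R = (F_in − F_out)/L = (263.14 − 141.6) / 103000 m = 1.180e-03 mm/s.
R = 1.180e-03 × 3600 = 4.25 mm/hr.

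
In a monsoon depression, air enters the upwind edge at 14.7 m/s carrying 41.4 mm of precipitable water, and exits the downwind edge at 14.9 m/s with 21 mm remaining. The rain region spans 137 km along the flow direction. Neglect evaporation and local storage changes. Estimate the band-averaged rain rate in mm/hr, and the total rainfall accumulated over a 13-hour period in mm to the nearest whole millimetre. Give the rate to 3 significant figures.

R ≈ 7.77 mm/hr; total ≈ 101 mm

Column moisture flux per unit crosswind length is F = V × PW.
Inflow: F_in = 14.7 × 41.4 = 608.58 mm·m/s
Outflow: F_out = 14.9 × 21 = 312.9 mm·m/s
Steady-state rate R = (F_in − F_out)/L = (608.58 − 312.9) / 137000 m = 2.158e-03 mm/s.
R = 2.158e-03 × 3600 = 7.77 mm/hr.
Over 13 h: total = 7.77 × 13 = 101.01 ≈ 101 mm.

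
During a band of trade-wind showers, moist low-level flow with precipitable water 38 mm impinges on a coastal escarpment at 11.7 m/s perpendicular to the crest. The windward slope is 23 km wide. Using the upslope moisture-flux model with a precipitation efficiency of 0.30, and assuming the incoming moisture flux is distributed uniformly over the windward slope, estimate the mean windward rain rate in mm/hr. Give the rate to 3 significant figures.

R ≈ 20.9 mm/hr

Incoming column moisture flux per unit ridge length: F = V × PW = 11.7 × 38 = 444.6 mm·m/s.
Spread over the 23 km slope with efficiency ε = 0.30: R = ε·F/W = 0.30 × 444.6 / 23000 m = 5.799e-03 mm/s.
R = 5.799e-03 × 3600 = 20.9 mm/hr.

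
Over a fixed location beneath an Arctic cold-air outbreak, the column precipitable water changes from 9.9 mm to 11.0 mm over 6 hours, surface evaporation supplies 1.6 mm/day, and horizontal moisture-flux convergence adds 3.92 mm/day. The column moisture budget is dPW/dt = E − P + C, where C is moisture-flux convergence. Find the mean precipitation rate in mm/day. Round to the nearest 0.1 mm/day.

P ≈ 1.1 mm/day

dPW/dt = (11.0 − 9.9) mm / (6/24 day) = +4.400 mm/day.
P = E + C − dPW/dt = 1.6 + (3.92) − (+4.400) = 1.1 mm/day.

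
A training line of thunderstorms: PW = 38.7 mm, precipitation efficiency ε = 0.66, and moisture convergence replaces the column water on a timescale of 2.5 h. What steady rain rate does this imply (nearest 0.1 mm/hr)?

Each overturning extracts ε × PW = 0.66 × 38.7 = 25.542 mm.
Rate = ε·PW / τ = 25.542 / 2.5 h = 10.2 mm/hr.

R ≈ 10.2 mm/hr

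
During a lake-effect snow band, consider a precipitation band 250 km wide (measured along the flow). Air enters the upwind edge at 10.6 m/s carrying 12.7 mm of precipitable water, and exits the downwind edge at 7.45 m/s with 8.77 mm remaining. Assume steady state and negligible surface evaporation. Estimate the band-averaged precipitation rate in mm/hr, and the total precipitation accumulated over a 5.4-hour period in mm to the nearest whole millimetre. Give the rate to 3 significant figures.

R ≈ 0.998 mm/hr; total ≈ 5 mm

Column moisture flux per unit crosswind length is F = V × PW.
Inflow: F_in = 10.6 × 12.7 = 134.62 mm·m/s
Outflow: F_out = 7.45 × 8.77 = 65.3365 mm·m/s
Steady-state rate R = (F_in − F_out)/L = (134.62 − 65.3365) / 250000 m = 2.771e-04 mm/s.
R = 2.771e-04 × 3600 = 0.998 mm/hr.
Over 5.4 h: total = 0.998 × 5.4 = 5.3892 ≈ 5 mm.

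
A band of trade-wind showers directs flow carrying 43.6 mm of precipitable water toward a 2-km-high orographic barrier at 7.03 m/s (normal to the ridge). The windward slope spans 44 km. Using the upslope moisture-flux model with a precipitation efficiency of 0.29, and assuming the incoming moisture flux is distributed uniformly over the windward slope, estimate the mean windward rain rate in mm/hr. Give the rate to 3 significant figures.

Incoming column moisture flux per unit ridge length: F = V × PW = 7.03 × 43.6 = 306.508 mm·m/s.
Spread over the 44 km slope with efficiency ε = 0.29: R = ε·F/W = 0.29 × 306.508 / 44000 m = 2.020e-03 mm/s.
R = 2.020e-03 × 3600 = 7.27 mm/hr.

R ≈ 7.27 mm/hr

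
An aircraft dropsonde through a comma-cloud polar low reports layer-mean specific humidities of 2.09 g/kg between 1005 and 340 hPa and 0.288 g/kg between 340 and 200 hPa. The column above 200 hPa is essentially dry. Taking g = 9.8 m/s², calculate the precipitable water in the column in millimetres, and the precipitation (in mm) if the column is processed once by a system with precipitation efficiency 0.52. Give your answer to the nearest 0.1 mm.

PW ≈ 14.6 mm; precipitation ≈ 7.6 mm

Precipitable water is the column-integrated vapour mass per unit area: PW = (1/g) Σ q̄ Δp, with q in kg/kg and Δp in Pa (1 kg/m² of water = 1 mm).
Layer 1005–340 hPa: Δp = 665 hPa = 66500 Pa, q̄ = 0.00209 kg/kg → 0.00209 × 66500 / 9.8 = 14.18 mm
Layer 340–200 hPa: Δp = 140 hPa = 14000 Pa, q̄ = 0.000288 kg/kg → 0.000288 × 14000 / 9.8 = 0.41 mm
PW = 14.18 + 0.41 = 14.59 ≈ 14.6 mm.
Precipitation = ε × PW = 0.52 × 14.6 = 7.6 mm.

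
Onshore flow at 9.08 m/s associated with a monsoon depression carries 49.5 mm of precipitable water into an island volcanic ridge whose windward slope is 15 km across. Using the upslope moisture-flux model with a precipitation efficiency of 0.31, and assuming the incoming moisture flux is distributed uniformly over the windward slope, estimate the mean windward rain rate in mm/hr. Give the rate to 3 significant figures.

R ≈ 33.4 mm/hr

Incoming column moisture flux per unit ridge length: F = V × PW = 9.08 × 49.5 = 449.46 mm·m/s.
Spread over the 15 km slope with efficiency ε = 0.31: R = ε·F/W = 0.31 × 449.46 / 15000 m = 9.289e-03 mm/s.
R = 9.289e-03 × 3600 = 33.4 mm/hr.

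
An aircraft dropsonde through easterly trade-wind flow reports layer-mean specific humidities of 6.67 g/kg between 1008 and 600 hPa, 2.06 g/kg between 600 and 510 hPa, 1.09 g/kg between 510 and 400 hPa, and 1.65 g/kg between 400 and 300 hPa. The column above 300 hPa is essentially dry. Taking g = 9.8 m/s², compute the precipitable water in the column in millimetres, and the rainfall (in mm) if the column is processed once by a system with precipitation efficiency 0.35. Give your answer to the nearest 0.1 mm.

PW ≈ 32.6 mm; rainfall ≈ 11.4 mm

Precipitable water is the column-integrated vapour mass per unit area: PW = (1/g) Σ q̄ Δp, with q in kg/kg and Δp in Pa (1 kg/m² of water = 1 mm).
Layer 1008–600 hPa: Δp = 408 hPa = 40800 Pa, q̄ = 0.00667 kg/kg → 0.00667 × 40800 / 9.8 = 27.77 mm
Layer 600–510 hPa: Δp = 90 hPa = 9000 Pa, q̄ = 0.00206 kg/kg → 0.00206 × 9000 / 9.8 = 1.89 mm
Layer 510–400 hPa: Δp = 110 hPa = 11000 Pa, q̄ = 0.00109 kg/kg → 0.00109 × 11000 / 9.8 = 1.22 mm
Layer 400–300 hPa: Δp = 100 hPa = 10000 Pa, q̄ = 0.00165 kg/kg → 0.00165 × 10000 / 9.8 = 1.68 mm
PW = 27.77 + 1.89 + 1.22 + 1.68 = 32.56 ≈ 32.6 mm.
Rainfall = ε × PW = 0.35 × 32.6 = 11.4 mm.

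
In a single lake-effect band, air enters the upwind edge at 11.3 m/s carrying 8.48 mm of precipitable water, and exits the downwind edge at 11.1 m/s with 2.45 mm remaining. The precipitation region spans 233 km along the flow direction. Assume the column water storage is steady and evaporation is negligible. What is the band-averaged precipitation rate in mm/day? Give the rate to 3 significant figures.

R ≈ 25.4 mm/day

Column moisture flux per unit crosswind length is F = V × PW.
Inflow: F_in = 11.3 × 8.48 = 95.824 mm·m/s
Outflow: F_out = 11.1 × 2.45 = 27.195 mm·m/s
Steady-state rate R = (F_in − F_out)/L = (95.824 − 27.195) / 233000 m = 2.945e-04 mm/s.
R = 2.945e-04 × 3600 × 24 = 25.4 mm/day.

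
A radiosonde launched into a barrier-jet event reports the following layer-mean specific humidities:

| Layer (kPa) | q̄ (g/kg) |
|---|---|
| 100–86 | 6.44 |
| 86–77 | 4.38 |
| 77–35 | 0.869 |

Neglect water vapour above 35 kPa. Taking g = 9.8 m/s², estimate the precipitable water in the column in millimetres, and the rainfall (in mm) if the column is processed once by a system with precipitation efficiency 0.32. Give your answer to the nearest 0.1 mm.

Precipitable water is the column-integrated vapour mass per unit area: PW = (1/g) Σ q̄ Δp, with q in kg/kg and Δp in Pa (1 kg/m² of water = 1 mm).
Layer 100–86 kPa: Δp = 140 hPa = 14000 Pa, q̄ = 0.00644 kg/kg → 0.00644 × 14000 / 9.8 = 9.20 mm
Layer 86–77 kPa: Δp = 90 hPa = 9000 Pa, q̄ = 0.00438 kg/kg → 0.00438 × 9000 / 9.8 = 4.02 mm
Layer 77–35 kPa: Δp = 420 hPa = 42000 Pa, q̄ = 0.000869 kg/kg → 0.000869 × 42000 / 9.8 = 3.72 mm
PW = 9.20 + 4.02 + 3.72 = 16.94 ≈ 16.9 mm.
Rainfall = ε × PW = 0.32 × 16.9 = 5.4 mm.

PW ≈ 16.9 mm; rainfall ≈ 5.4 mm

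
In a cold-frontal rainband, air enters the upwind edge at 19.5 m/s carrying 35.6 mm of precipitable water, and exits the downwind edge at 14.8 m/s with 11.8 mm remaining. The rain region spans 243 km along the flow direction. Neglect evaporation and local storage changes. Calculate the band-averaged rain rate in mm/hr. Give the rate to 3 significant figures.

R ≈ 7.70 mm/hr

Column moisture flux per unit crosswind length is F = V × PW.
Inflow: F_in = 19.5 × 35.6 = 694.2 mm·m/s
Outflow: F_out = 14.8 × 11.8 = 174.64 mm·m/s
Steady-state rate R = (F_in − F_out)/L = (694.2 − 174.64) / 243000 m = 2.138e-03 mm/s.
R = 2.138e-03 × 3600 = 7.70 mm/hr.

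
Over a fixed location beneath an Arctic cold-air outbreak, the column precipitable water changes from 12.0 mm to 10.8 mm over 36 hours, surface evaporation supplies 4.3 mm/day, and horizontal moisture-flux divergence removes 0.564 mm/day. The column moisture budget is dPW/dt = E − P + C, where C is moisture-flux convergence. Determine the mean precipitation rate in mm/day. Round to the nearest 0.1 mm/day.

dPW/dt = (10.8 − 12.0) mm / (36/24 day) = -0.800 mm/day.
P = E + C − dPW/dt = 4.3 + (-0.564) − (-0.800) = 4.5 mm/day.

P ≈ 4.5 mm/day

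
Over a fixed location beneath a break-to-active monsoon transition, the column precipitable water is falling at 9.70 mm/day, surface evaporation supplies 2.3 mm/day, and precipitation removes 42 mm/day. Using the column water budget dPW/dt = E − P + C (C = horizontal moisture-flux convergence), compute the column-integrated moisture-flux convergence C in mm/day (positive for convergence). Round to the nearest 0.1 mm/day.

dPW/dt = -9.70 mm/day.
C = dPW/dt − E + P = (-9.70) − 2.3 + 42 = 30.0 mm/day.

C ≈ 30.0 mm/day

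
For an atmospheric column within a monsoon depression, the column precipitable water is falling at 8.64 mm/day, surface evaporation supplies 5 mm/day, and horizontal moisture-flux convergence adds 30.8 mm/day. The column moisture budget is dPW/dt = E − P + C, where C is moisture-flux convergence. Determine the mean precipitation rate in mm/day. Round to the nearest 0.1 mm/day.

P ≈ 44.4 mm/day

dPW/dt = -8.64 mm/day.
P = E + C − dPW/dt = 5 + (30.8) − (-8.64) = 44.4 mm/day.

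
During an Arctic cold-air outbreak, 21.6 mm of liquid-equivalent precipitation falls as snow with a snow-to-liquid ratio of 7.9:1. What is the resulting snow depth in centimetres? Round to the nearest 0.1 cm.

snow depth ≈ 17.1 cm

Snow depth = liquid × ratio = 21.6 mm × 7.9 = 170.64 mm = 17.1 cm.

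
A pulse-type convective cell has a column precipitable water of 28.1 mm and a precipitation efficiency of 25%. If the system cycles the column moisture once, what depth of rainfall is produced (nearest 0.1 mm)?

rainfall ≈ 7.0 mm

Rainfall = ε × PW = 0.25 × 28.1 = 7.0 mm.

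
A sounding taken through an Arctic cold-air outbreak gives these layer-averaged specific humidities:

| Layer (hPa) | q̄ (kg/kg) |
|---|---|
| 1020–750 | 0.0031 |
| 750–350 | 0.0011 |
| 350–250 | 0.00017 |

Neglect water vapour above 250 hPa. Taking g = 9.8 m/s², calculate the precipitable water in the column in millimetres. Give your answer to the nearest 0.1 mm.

Precipitable water is the column-integrated vapour mass per unit area: PW = (1/g) Σ q̄ Δp, with q in kg/kg and Δp in Pa (1 kg/m² of water = 1 mm).
Layer 1020–750 hPa: Δp = 270 hPa = 27000 Pa, q̄ = 0.0031 kg/kg → 0.0031 × 27000 / 9.8 = 8.54 mm
Layer 750–350 hPa: Δp = 400 hPa = 40000 Pa, q̄ = 0.0011 kg/kg → 0.0011 × 40000 / 9.8 = 4.49 mm
Layer 350–250 hPa: Δp = 100 hPa = 10000 Pa, q̄ = 0.00017 kg/kg → 0.00017 × 10000 / 9.8 = 0.17 mm
PW = 8.54 + 4.49 + 0.17 = 13.20 ≈ 13.2 mm.

PW ≈ 13.2 mm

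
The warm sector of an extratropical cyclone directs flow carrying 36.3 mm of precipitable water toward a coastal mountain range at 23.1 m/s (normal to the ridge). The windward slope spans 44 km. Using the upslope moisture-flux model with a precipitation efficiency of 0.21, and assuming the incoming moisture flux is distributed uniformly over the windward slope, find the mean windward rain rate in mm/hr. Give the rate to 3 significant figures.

Incoming column moisture flux per unit ridge length: F = V × PW = 23.1 × 36.3 = 838.53 mm·m/s.
Spread over the 44 km slope with efficiency ε = 0.21: R = ε·F/W = 0.21 × 838.53 / 44000 m = 4.002e-03 mm/s.
R = 4.002e-03 × 3600 = 14.4 mm/hr.

R ≈ 14.4 mm/hr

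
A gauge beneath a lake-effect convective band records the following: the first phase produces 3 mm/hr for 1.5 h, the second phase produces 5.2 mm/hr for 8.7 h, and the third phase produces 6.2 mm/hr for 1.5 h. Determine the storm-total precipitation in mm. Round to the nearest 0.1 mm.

Total = Σ Rᵢ Δtᵢ = 3 × 1.5 + 5.2 × 8.7 + 6.2 × 1.5
      = 4.5 + 45.24 + 9.3 = 59.0 mm.

total ≈ 59.0 mm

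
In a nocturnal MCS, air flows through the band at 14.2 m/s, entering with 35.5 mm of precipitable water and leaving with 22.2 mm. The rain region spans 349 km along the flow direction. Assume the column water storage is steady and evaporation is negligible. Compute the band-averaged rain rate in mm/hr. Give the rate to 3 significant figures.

R ≈ 1.95 mm/hr

Column moisture flux per unit crosswind length is F = V × PW.
Inflow: F_in = 14.2 × 35.5 = 504.1 mm·m/s
Outflow: F_out = 14.2 × 22.2 = 315.24 mm·m/s
Steady-state rate R = (F_in − F_out)/L = (504.1 − 315.24) / 349000 m = 5.411e-04 mm/s.
R = 5.411e-04 × 3600 = 1.95 mm/hr.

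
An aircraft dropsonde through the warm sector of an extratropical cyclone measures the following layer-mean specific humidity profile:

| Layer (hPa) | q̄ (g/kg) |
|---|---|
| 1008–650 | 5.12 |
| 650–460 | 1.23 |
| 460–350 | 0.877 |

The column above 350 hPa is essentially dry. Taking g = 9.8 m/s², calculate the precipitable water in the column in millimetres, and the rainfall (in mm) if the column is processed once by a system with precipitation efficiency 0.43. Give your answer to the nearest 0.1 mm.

Precipitable water is the column-integrated vapour mass per unit area: PW = (1/g) Σ q̄ Δp, with q in kg/kg and Δp in Pa (1 kg/m² of water = 1 mm).
Layer 1008–650 hPa: Δp = 358 hPa = 35800 Pa, q̄ = 0.00512 kg/kg → 0.00512 × 35800 / 9.8 = 18.70 mm
Layer 650–460 hPa: Δp = 190 hPa = 19000 Pa, q̄ = 0.00123 kg/kg → 0.00123 × 19000 / 9.8 = 2.38 mm
Layer 460–350 hPa: Δp = 110 hPa = 11000 Pa, q̄ = 0.000877 kg/kg → 0.000877 × 11000 / 9.8 = 0.98 mm
PW = 18.70 + 2.38 + 0.98 = 22.06 ≈ 22.1 mm.
Rainfall = ε × PW = 0.43 × 22.1 = 9.5 mm.

PW ≈ 22.1 mm; rainfall ≈ 9.5 mm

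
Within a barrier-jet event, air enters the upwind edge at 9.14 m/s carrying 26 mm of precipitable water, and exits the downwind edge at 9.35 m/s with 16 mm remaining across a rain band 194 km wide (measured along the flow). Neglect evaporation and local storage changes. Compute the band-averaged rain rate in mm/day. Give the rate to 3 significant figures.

R ≈ 39.2 mm/day

Column moisture flux per unit crosswind length is F = V × PW.
Inflow: F_in = 9.14 × 26 = 237.64 mm·m/s
Outflow: F_out = 9.35 × 16 = 149.6 mm·m/s
Steady-state rate R = (F_in − F_out)/L = (237.64 − 149.6) / 194000 m = 4.538e-04 mm/s.
R = 4.538e-04 × 3600 × 24 = 39.2 mm/day.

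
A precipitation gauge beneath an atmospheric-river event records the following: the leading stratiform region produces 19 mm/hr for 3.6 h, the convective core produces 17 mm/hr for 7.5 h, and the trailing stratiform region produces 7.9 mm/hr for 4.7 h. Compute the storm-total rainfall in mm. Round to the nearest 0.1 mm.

Total = Σ Rᵢ Δtᵢ = 19 × 3.6 + 17 × 7.5 + 7.9 × 4.7
      = 68.4 + 127.5 + 37.13 = 233.0 mm.

total ≈ 233.0 mm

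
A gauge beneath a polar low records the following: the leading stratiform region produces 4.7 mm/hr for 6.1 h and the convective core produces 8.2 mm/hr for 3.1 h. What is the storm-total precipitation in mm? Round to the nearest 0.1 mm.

total ≈ 54.1 mm

Total = Σ Rᵢ Δtᵢ = 4.7 × 6.1 + 8.2 × 3.1
      = 28.67 + 25.42 = 54.1 mm.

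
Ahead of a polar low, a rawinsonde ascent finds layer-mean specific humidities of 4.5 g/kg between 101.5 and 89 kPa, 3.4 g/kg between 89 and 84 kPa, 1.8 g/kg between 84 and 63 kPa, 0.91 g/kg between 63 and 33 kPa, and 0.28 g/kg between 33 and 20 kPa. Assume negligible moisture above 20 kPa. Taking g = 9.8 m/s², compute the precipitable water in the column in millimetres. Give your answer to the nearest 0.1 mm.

PW ≈ 14.5 mm

Precipitable water is the column-integrated vapour mass per unit area: PW = (1/g) Σ q̄ Δp, with q in kg/kg and Δp in Pa (1 kg/m² of water = 1 mm).
Layer 101.5–89 kPa: Δp = 125 hPa = 12500 Pa, q̄ = 0.0045 kg/kg → 0.0045 × 12500 / 9.8 = 5.74 mm
Layer 89–84 kPa: Δp = 50 hPa = 5000 Pa, q̄ = 0.0034 kg/kg → 0.0034 × 5000 / 9.8 = 1.73 mm
Layer 84–63 kPa: Δp = 210 hPa = 21000 Pa, q̄ = 0.0018 kg/kg → 0.0018 × 21000 / 9.8 = 3.86 mm
Layer 63–33 kPa: Δp = 300 hPa = 30000 Pa, q̄ = 0.00091 kg/kg → 0.00091 × 30000 / 9.8 = 2.79 mm
Layer 33–20 kPa: Δp = 130 hPa = 13000 Pa, q̄ = 0.00028 kg/kg → 0.00028 × 13000 / 9.8 = 0.37 mm
PW = 5.74 + 1.73 + 3.86 + 2.79 + 0.37 = 14.49 ≈ 14.5 mm.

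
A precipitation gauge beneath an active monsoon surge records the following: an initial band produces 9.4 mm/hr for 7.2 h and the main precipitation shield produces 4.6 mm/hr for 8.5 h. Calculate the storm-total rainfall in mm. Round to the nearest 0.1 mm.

total ≈ 106.8 mm

Total = Σ Rᵢ Δtᵢ = 9.4 × 7.2 + 4.6 × 8.5
      = 67.68 + 39.1 = 106.8 mm.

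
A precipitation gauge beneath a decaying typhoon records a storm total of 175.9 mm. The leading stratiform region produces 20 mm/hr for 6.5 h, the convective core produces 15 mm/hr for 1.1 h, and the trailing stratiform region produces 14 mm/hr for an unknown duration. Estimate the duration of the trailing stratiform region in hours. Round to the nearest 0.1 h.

duration ≈ 2.1 h

Known phases: 20 × 6.5 + 15 × 1.1 = 130 + 16.5 = 146.5 mm.
Remaining depth = 175.9 − 146.5 = 29.4 mm.
Duration = 29.4 / 14 = 2.1 h.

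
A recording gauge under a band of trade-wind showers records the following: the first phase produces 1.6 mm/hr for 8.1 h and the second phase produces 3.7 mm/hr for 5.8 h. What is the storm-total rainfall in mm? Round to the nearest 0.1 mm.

total ≈ 34.4 mm

Total = Σ Rᵢ Δtᵢ = 1.6 × 8.1 + 3.7 × 5.8
      = 12.96 + 21.46 = 34.4 mm.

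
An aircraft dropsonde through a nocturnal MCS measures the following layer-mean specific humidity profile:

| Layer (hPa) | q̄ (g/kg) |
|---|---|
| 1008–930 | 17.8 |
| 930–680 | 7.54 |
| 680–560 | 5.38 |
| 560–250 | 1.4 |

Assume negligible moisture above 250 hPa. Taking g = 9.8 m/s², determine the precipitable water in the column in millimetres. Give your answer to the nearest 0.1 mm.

Precipitable water is the column-integrated vapour mass per unit area: PW = (1/g) Σ q̄ Δp, with q in kg/kg and Δp in Pa (1 kg/m² of water = 1 mm).
Layer 1008–930 hPa: Δp = 78 hPa = 7800 Pa, q̄ = 0.0178 kg/kg → 0.0178 × 7800 / 9.8 = 14.17 mm
Layer 930–680 hPa: Δp = 250 hPa = 25000 Pa, q̄ = 0.00754 kg/kg → 0.00754 × 25000 / 9.8 = 19.23 mm
Layer 680–560 hPa: Δp = 120 hPa = 12000 Pa, q̄ = 0.00538 kg/kg → 0.00538 × 12000 / 9.8 = 6.59 mm
Layer 560–250 hPa: Δp = 310 hPa = 31000 Pa, q̄ = 0.0014 kg/kg → 0.0014 × 31000 / 9.8 = 4.43 mm
PW = 14.17 + 19.23 + 6.59 + 4.43 = 44.42 ≈ 44.4 mm.

PW ≈ 44.4 mm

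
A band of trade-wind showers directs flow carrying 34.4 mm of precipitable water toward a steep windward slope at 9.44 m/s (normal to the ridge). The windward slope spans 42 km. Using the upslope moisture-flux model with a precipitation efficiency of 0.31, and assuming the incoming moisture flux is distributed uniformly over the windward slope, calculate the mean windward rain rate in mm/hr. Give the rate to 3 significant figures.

Incoming column moisture flux per unit ridge length: F = V × PW = 9.44 × 34.4 = 324.736 mm·m/s.
Spread over the 42 km slope with efficiency ε = 0.31: R = ε·F/W = 0.31 × 324.736 / 42000 m = 2.397e-03 mm/s.
R = 2.397e-03 × 3600 = 8.63 mm/hr.

R ≈ 8.63 mm/hr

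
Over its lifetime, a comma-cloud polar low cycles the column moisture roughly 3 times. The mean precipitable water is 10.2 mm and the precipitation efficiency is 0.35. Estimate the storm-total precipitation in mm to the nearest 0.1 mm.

precipitation ≈ 10.7 mm

Each cycle deposits ε × PW = 0.35 × 10.2 = 3.57 mm.
Over 3 cycles: 3 × 3.57 = 10.7 mm.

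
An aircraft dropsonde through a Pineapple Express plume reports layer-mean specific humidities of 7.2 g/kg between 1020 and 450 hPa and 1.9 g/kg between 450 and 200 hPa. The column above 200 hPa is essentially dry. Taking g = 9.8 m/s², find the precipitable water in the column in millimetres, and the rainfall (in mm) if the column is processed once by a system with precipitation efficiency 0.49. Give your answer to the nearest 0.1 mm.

PW ≈ 46.7 mm; rainfall ≈ 22.9 mm

Precipitable water is the column-integrated vapour mass per unit area: PW = (1/g) Σ q̄ Δp, with q in kg/kg and Δp in Pa (1 kg/m² of water = 1 mm).
Layer 1020–450 hPa: Δp = 570 hPa = 57000 Pa, q̄ = 0.0072 kg/kg → 0.0072 × 57000 / 9.8 = 41.88 mm
Layer 450–200 hPa: Δp = 250 hPa = 25000 Pa, q̄ = 0.0019 kg/kg → 0.0019 × 25000 / 9.8 = 4.85 mm
PW = 41.88 + 4.85 = 46.73 ≈ 46.7 mm.
Rainfall = ε × PW = 0.49 × 46.7 = 22.9 mm.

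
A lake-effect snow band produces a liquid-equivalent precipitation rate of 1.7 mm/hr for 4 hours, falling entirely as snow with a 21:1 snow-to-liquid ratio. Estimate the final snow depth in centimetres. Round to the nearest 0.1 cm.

Liquid-equivalent depth = 1.7 × 4 = 6.8 mm.
Snow depth = 6.8 mm × 21 = 142.8 mm = 14.3 cm.

snow depth ≈ 14.3 cm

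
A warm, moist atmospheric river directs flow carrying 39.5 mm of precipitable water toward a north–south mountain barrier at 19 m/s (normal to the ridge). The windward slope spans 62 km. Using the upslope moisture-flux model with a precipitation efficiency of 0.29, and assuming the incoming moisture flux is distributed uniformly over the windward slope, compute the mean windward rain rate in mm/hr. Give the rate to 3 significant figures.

R ≈ 12.6 mm/hr

Incoming column moisture flux per unit ridge length: F = V × PW = 19 × 39.5 = 750.5 mm·m/s.
Spread over the 62 km slope with efficiency ε = 0.29: R = ε·F/W = 0.29 × 750.5 / 62000 m = 3.510e-03 mm/s.
R = 3.510e-03 × 3600 = 12.6 mm/hr.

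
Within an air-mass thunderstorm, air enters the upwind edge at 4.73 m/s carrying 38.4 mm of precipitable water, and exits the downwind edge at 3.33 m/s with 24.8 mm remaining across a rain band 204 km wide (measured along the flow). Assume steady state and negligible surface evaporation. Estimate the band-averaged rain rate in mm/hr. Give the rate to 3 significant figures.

R ≈ 1.75 mm/hr

Column moisture flux per unit crosswind length is F = V × PW.
Inflow: F_in = 4.73 × 38.4 = 181.632 mm·m/s
Outflow: F_out = 3.33 × 24.8 = 82.584 mm·m/s
Steady-state rate R = (F_in − F_out)/L = (181.632 − 82.584) / 204000 m = 4.855e-04 mm/s.
R = 4.855e-04 × 3600 = 1.75 mm/hr.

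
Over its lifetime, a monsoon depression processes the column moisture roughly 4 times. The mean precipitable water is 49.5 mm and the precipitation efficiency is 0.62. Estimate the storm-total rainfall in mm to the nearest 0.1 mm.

rainfall ≈ 122.8 mm

Each cycle deposits ε × PW = 0.62 × 49.5 = 30.69 mm.
Over 4 cycles: 4 × 30.69 = 122.8 mm.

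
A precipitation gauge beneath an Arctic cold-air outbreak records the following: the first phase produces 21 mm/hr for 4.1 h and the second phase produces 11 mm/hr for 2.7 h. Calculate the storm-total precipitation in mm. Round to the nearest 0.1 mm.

Total = Σ Rᵢ Δtᵢ = 21 × 4.1 + 11 × 2.7
      = 86.1 + 29.7 = 115.8 mm.

total ≈ 115.8 mm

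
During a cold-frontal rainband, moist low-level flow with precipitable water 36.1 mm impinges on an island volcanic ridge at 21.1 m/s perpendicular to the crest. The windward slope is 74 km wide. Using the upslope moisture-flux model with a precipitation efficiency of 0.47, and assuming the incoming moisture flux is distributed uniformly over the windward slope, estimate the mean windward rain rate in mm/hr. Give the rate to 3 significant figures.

Incoming column moisture flux per unit ridge length: F = V × PW = 21.1 × 36.1 = 761.71 mm·m/s.
Spread over the 74 km slope with efficiency ε = 0.47: R = ε·F/W = 0.47 × 761.71 / 74000 m = 4.838e-03 mm/s.
R = 4.838e-03 × 3600 = 17.4 mm/hr.

R ≈ 17.4 mm/hr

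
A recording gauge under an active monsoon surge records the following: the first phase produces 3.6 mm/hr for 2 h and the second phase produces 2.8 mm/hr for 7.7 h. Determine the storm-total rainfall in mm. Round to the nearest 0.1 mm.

total ≈ 28.8 mm

Total = Σ Rᵢ Δtᵢ = 3.6 × 2 + 2.8 × 7.7
      = 7.2 + 21.56 = 28.8 mm.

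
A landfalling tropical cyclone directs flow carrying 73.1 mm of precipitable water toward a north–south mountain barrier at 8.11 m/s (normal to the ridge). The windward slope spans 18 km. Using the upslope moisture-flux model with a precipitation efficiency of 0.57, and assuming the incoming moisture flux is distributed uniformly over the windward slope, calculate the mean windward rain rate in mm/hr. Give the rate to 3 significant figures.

Incoming column moisture flux per unit ridge length: F = V × PW = 8.11 × 73.1 = 592.841 mm·m/s.
Spread over the 18 km slope with efficiency ε = 0.57: R = ε·F/W = 0.57 × 592.841 / 18000 m = 1.877e-02 mm/s.
R = 1.877e-02 × 3600 = 67.6 mm/hr.

R ≈ 67.6 mm/hr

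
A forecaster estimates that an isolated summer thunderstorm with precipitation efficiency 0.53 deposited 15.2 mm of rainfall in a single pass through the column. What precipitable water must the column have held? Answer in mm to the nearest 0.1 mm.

PW = rainfall / ε = 15.2 / 0.53 = 28.7 mm.

PW ≈ 28.7 mm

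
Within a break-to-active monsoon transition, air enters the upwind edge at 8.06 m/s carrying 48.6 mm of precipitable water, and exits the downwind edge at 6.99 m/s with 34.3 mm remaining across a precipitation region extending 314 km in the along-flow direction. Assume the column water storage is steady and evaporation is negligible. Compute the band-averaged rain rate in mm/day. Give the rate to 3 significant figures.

Column moisture flux per unit crosswind length is F = V × PW.
Inflow: F_in = 8.06 × 48.6 = 391.716 mm·m/s
Outflow: F_out = 6.99 × 34.3 = 239.757 mm·m/s
Steady-state rate R = (F_in − F_out)/L = (391.716 − 239.757) / 314000 m = 4.839e-04 mm/s.
R = 4.839e-04 × 3600 × 24 = 41.8 mm/day.

R ≈ 41.8 mm/day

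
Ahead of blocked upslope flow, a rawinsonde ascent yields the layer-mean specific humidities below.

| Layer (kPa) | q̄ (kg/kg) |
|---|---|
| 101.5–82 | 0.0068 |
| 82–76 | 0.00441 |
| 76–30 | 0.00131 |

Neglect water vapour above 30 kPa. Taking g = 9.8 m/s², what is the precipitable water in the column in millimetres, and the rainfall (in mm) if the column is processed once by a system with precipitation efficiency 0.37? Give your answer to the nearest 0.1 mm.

Precipitable water is the column-integrated vapour mass per unit area: PW = (1/g) Σ q̄ Δp, with q in kg/kg and Δp in Pa (1 kg/m² of water = 1 mm).
Layer 101.5–82 kPa: Δp = 195 hPa = 19500 Pa, q̄ = 0.0068 kg/kg → 0.0068 × 19500 / 9.8 = 13.53 mm
Layer 82–76 kPa: Δp = 60 hPa = 6000 Pa, q̄ = 0.00441 kg/kg → 0.00441 × 6000 / 9.8 = 2.70 mm
Layer 76–30 kPa: Δp = 460 hPa = 46000 Pa, q̄ = 0.00131 kg/kg → 0.00131 × 46000 / 9.8 = 6.15 mm
PW = 13.53 + 2.70 + 6.15 = 22.38 ≈ 22.4 mm.
Rainfall = ε × PW = 0.37 × 22.4 = 8.3 mm.

PW ≈ 22.4 mm; rainfall ≈ 8.3 mm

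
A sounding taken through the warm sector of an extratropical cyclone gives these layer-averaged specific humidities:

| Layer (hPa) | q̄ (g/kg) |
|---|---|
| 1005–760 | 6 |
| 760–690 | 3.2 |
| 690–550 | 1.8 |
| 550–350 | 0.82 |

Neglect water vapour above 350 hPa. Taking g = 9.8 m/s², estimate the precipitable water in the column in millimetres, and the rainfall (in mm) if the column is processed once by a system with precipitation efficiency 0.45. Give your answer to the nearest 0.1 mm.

PW ≈ 21.5 mm; rainfall ≈ 9.7 mm

Precipitable water is the column-integrated vapour mass per unit area: PW = (1/g) Σ q̄ Δp, with q in kg/kg and Δp in Pa (1 kg/m² of water = 1 mm).
Layer 1005–760 hPa: Δp = 245 hPa = 24500 Pa, q̄ = 0.006 kg/kg → 0.006 × 24500 / 9.8 = 15.00 mm
Layer 760–690 hPa: Δp = 70 hPa = 7000 Pa, q̄ = 0.0032 kg/kg → 0.0032 × 7000 / 9.8 = 2.29 mm
Layer 690–550 hPa: Δp = 140 hPa = 14000 Pa, q̄ = 0.0018 kg/kg → 0.0018 × 14000 / 9.8 = 2.57 mm
Layer 550–350 hPa: Δp = 200 hPa = 20000 Pa, q̄ = 0.00082 kg/kg → 0.00082 × 20000 / 9.8 = 1.67 mm
PW = 15.00 + 2.29 + 2.57 + 1.67 = 21.53 ≈ 21.5 mm.
Rainfall = ε × PW = 0.45 × 21.5 = 9.7 mm.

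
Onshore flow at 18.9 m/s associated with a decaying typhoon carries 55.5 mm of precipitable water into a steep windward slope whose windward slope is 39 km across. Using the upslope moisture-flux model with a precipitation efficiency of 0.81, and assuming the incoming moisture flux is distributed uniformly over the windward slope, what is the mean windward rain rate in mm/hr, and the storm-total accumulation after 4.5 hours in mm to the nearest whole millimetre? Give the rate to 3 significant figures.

R ≈ 78.4 mm/hr; total ≈ 353 mm

Incoming column moisture flux per unit ridge length: F = V × PW = 18.9 × 55.5 = 1048.95 mm·m/s.
Spread over the 39 km slope with efficiency ε = 0.81: R = ε·F/W = 0.81 × 1048.95 / 39000 m = 2.179e-02 mm/s.
R = 2.179e-02 × 3600 = 78.4 mm/hr.
Over 4.5 h: total = 78.4 × 4.5 = 352.8 ≈ 353 mm.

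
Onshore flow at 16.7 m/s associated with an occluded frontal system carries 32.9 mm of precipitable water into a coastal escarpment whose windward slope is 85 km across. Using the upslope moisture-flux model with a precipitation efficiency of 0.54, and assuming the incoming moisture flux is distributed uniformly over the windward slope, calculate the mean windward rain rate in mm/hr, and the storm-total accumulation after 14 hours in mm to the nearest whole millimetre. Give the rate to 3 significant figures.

R ≈ 12.6 mm/hr; total ≈ 176 mm

Incoming column moisture flux per unit ridge length: F = V × PW = 16.7 × 32.9 = 549.43 mm·m/s.
Spread over the 85 km slope with efficiency ε = 0.54: R = ε·F/W = 0.54 × 549.43 / 85000 m = 3.490e-03 mm/s.
R = 3.490e-03 × 3600 = 12.6 mm/hr.
Over 14 h: total = 12.6 × 14 = 176.4 ≈ 176 mm.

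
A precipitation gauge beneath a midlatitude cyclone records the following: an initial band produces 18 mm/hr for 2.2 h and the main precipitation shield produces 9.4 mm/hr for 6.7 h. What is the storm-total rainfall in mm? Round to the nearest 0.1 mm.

Total = Σ Rᵢ Δtᵢ = 18 × 2.2 + 9.4 × 6.7
      = 39.6 + 62.98 = 102.6 mm.

total ≈ 102.6 mm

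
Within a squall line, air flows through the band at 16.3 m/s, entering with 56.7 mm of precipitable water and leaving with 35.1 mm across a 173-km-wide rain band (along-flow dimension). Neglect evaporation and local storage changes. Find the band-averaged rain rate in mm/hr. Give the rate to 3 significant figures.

Column moisture flux per unit crosswind length is F = V × PW.
Inflow: F_in = 16.3 × 56.7 = 924.21 mm·m/s
Outflow: F_out = 16.3 × 35.1 = 572.13 mm·m/s
Steady-state rate R = (F_in − F_out)/L = (924.21 − 572.13) / 173000 m = 2.035e-03 mm/s.
R = 2.035e-03 × 3600 = 7.33 mm/hr.

R ≈ 7.33 mm/hr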